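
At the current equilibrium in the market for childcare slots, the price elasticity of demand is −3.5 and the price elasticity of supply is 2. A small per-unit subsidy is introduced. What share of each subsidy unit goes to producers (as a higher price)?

Producer share = 7/11

For a small subsidy around the equilibrium, the benefit split depends on the relative slopes, which at a point are proportional to the elasticities.
Buyer share = εs/(εs + |εd|) = 2/(2 + 3.5) = 4/11; seller share = |εd|/(εs + |εd|) = 7/11.
So producers capture 7/11 of the subsidy.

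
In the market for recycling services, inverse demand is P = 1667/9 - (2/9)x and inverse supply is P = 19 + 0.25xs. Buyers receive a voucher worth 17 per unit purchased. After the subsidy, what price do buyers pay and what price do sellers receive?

Buyers pay 99; sellers receive 116

Pre-subsidy: 1667/9 - (2/9)x = 19 + 0.25x gives x* = 352 and P* = 107.
With the rebate, buyers effectively pay Pb = Ps − 17, where Ps is the price sellers receive.
On the curves, Pb = 1667/9 - (2/9)x and Ps = 19 + 0.25x; the wedge Ps − Pb = 17 gives 19 + 0.25x − (1667/9 - (2/9)x) = 17, so x' = 388.
Then Pb = 1667/9 − (2/9)·388 = 99 and Ps = 19 + 0.25·388 = 116.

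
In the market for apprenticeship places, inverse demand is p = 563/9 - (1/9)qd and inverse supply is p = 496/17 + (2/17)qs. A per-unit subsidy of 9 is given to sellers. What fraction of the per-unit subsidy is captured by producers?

Producer share = 18/35

Pre-subsidy: 563/9 - (1/9)q = 496/17 + (2/17)q gives q* = 5107/35 and p* = 1622/35.
With the subsidy, sellers receive ps = pb + 9 for each unit, where pb is the price buyers pay.
On the curves, pb = 563/9 - (1/9)q and ps = 496/17 + (2/17)q; the wedge ps − pb = 9 gives 496/17 + (2/17)q − (563/9 - (1/9)q) = 9, so q' = 6484/35.
Then pb = 563/9 − (1/9)·(6484/35) = 1469/35 and ps = 496/17 + (2/17)·(6484/35) = 1784/35.
Buyers' price falls by p* − pb = 1622/35 − 1469/35 = 153/35; sellers' price rises by ps − p* = 1784/35 − 1622/35 = 162/35.
So producers capture (162/35)/9 = 18/35 of each unit of subsidy.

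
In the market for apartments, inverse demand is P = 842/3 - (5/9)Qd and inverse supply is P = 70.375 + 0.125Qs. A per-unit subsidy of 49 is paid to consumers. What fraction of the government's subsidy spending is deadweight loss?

Pre-subsidy: 842/3 - (5/9)Q = 70.375 + 0.125Q gives Q* = 309 and P* = 109.
With the rebate, buyers effectively pay Pb = Ps − 49, where Ps is the price sellers receive.
On the curves, Pb = 842/3 - (5/9)Q and Ps = 70.375 + 0.125Q; the wedge Ps − Pb = 49 gives 70.375 + 0.125Q − (842/3 - (5/9)Q) = 49, so Q' = 381.
Then Pb = 842/3 − (5/9)·381 = 69 and Ps = 70.375 + 0.125·381 = 118.
ΔCS = ½(309 + 381)(109 − 69) = 13800; ΔPS = ½(309 + 381)(118 − 109) = 3105.
Government spending = 49 × 381 = 18669.
DWL = ½ × 49 × (381 − 309) = 1764; fraction = 1764 / 18669 = 12/127.

DWL / government spending = 12/127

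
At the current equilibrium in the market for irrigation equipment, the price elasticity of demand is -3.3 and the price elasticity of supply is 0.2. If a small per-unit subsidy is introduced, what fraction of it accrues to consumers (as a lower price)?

For a small subsidy around the equilibrium, the benefit split depends on the relative slopes, which at a point are proportional to the elasticities.
Buyer share = εs/(εs + |εd|) = 0.2/(0.2 + 3.3) = 2/35; seller share = |εd|/(εs + |εd|) = 33/35.

Consumer share = 2/35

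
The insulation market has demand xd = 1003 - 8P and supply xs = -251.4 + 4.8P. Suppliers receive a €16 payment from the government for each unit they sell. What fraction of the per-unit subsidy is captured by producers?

Producer share = 0.625

Pre-subsidy: 1003 - 8P = -251.4 + 4.8P gives P* = 98, x* = 219.
With the subsidy, sellers receive Ps = Pb + 16 for each unit, where Pb is the price buyers pay.
Supply in terms of Pb becomes xs = -251.4 + 4.8(Pb + 16) = -174.6 + 4.8Pb. Setting this equal to demand: 1003 - 8Pb = -174.6 + 4.8Pb, so Pb = 92.
Sellers receive Ps = 92 + 16 = 108; x' = 1003 − 8·92 = 267.
Buyers' price falls by P* − Pb = 98 − 92 = 6; sellers' price rises by Ps − P* = 108 − 98 = 10.
So producers capture 10/16 = 0.625 of each unit of subsidy.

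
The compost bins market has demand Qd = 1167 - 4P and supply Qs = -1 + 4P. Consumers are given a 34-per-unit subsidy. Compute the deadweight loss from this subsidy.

Pre-subsidy: 1167 - 4P = -1 + 4P gives P* = 146, Q* = 583.
With the rebate, buyers effectively pay Pb = Ps − 34, where Ps is the price sellers receive.
Demand in terms of Ps becomes Qd = 1167 − 4(Ps − 34) = 1303 - 4Ps. Setting this equal to supply: 1303 - 4Ps = -1 + 4Ps, so Ps = 163.
Buyers pay Pb = 163 − 34 = 129; Q' = -1 + 4·163 = 651.
The subsidy expands output by 651 − 583 = 68 past the efficient level; on those units the gap between marginal cost and willingness to pay runs from 0 up to 34.
DWL = ½ × 34 × 68 = 1156.

Deadweight loss = 1156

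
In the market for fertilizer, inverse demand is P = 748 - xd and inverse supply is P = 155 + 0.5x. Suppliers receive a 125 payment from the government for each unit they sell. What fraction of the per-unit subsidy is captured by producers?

Pre-subsidy: 748 - x = 155 + 0.5x gives x* = 1186/3 and P* = 1058/3.
With the subsidy, sellers receive Ps = Pb + 125 for each unit, where Pb is the price buyers pay.
On the curves, Pb = 748 - x and Ps = 155 + 0.5x; the wedge Ps − Pb = 125 gives 155 + 0.5x − (748 - x) = 125, so x' = 1436/3.
Then Pb = 748 − 1·(1436/3) = 808/3 and Ps = 155 + 0.5·(1436/3) = 1183/3.
Buyers' price falls by P* − Pb = 1058/3 − 808/3 = 250/3; sellers' price rises by Ps − P* = 1183/3 − 1058/3 = 125/3.
So producers capture (125/3)/125 = 1/3 of each unit of subsidy.

Producer share = 1/3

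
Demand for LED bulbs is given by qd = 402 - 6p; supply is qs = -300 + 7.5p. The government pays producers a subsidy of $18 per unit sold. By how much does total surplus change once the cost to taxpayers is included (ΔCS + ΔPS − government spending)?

Pre-subsidy: 402 - 6p = -300 + 7.5p gives p* = 52, q* = 90.
With the subsidy, sellers receive ps = pb + 18 for each unit, where pb is the price buyers pay.
Supply in terms of pb becomes qs = -300 + 7.5(pb + 18) = -165 + 7.5pb. Setting this equal to demand: 402 - 6pb = -165 + 7.5pb, so pb = 42.
Sellers receive ps = 42 + 18 = 60; q' = 402 − 6·42 = 150.
ΔCS = ½(90 + 150)(52 − 42) = 1200; ΔPS = ½(90 + 150)(60 − 52) = 960.
Government spending = 18 × 150 = 2700.
Net change = 1200 + 960 − 2700 = -540. The loss equals the DWL triangle ½·18·60.

Net change in total surplus = -$540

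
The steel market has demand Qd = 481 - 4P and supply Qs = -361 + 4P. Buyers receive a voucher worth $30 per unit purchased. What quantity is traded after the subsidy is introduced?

Q' = 120

Pre-subsidy: 481 - 4P = -361 + 4P gives P* = 105.25, Q* = 60.
With the rebate, buyers effectively pay Pb = Ps − 30, where Ps is the price sellers receive.
Demand in terms of Ps becomes Qd = 481 − 4(Ps − 30) = 601 - 4Ps. Setting this equal to supply: 601 - 4Ps = -361 + 4Ps, so Ps = 120.25.
Buyers pay Pb = 120.25 − 30 = 90.25; Q' = -361 + 4·120.25 = 120.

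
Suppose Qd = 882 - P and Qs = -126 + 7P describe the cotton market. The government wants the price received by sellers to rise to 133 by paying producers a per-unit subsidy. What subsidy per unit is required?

Required subsidy s = 56 per unit

At a seller price of 133, quantity supplied is -126 + 7·133 = 805.
Buyers absorb 805 only when they pay Pb with 882 − 1·Pb = 805, i.e. Pb = 77.
s = Ps − Pb = 133 − 77 = 56.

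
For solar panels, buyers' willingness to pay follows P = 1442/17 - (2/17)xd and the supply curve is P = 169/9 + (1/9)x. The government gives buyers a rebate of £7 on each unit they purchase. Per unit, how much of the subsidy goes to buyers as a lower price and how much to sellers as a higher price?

Buyers gain £3.6 per unit; sellers gain £3.4 per unit

Pre-subsidy: 1442/17 - (2/17)x = 169/9 + (1/9)x gives x* = 2021/7 and P* = 356/7.
With the rebate, buyers effectively pay Pb = Ps − 7, where Ps is the price sellers receive.
On the curves, Pb = 1442/17 - (2/17)x and Ps = 169/9 + (1/9)x; the wedge Ps − Pb = 7 gives 169/9 + (1/9)x − (1442/17 - (2/17)x) = 7, so x' = 11176/35.
Then Pb = 1442/17 − (2/17)·(11176/35) = 1654/35 and Ps = 169/9 + (1/9)·(11176/35) = 1899/35.
Buyers' price falls by P* − Pb = 356/7 − 1654/35 = 3.6; sellers' price rises by Ps − P* = 1899/35 − 356/7 = 3.4.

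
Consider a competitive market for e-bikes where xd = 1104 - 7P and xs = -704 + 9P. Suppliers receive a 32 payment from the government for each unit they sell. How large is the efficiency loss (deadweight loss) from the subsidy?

Deadweight loss = 2016

Pre-subsidy: 1104 - 7P = -704 + 9P gives P* = 113, x* = 313.
With the subsidy, sellers receive Ps = Pb + 32 for each unit, where Pb is the price buyers pay.
Supply in terms of Pb becomes xs = -704 + 9(Pb + 32) = -416 + 9Pb. Setting this equal to demand: 1104 - 7Pb = -416 + 9Pb, so Pb = 95.
Sellers receive Ps = 95 + 32 = 127; x' = 1104 − 7·95 = 439.
The subsidy expands output by 439 − 313 = 126 past the efficient level; on those units the gap between marginal cost and willingness to pay runs from 0 up to 32.
DWL = ½ × 32 × 126 = 2016.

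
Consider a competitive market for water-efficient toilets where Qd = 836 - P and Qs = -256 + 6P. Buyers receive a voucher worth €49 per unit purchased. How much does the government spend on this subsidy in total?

Government cost = €35378

Pre-subsidy: 836 - P = -256 + 6P gives P* = 156, Q* = 680.
With the rebate, buyers effectively pay Pb = Ps − 49, where Ps is the price sellers receive.
Demand in terms of Ps becomes Qd = 836 − 1(Ps − 49) = 885 - Ps. Setting this equal to supply: 885 - Ps = -256 + 6Ps, so Ps = 163.
Buyers pay Pb = 163 − 49 = 114; Q' = -256 + 6·163 = 722.
Government outlay = subsidy × quantity = 49 × 722 = 35378.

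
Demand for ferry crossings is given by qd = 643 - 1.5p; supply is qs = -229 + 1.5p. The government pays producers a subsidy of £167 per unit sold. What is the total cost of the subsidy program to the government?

Government cost = £55485.75

Pre-subsidy: 643 - 1.5p = -229 + 1.5p gives p* = 872/3, q* = 207.
With the subsidy, sellers receive ps = pb + 167 for each unit, where pb is the price buyers pay.
Supply in terms of pb becomes qs = -229 + 1.5(pb + 167) = 21.5 + 1.5pb. Setting this equal to demand: 643 - 1.5pb = 21.5 + 1.5pb, so pb = 1243/6.
Sellers receive ps = 1243/6 + 167 = 2245/6; q' = 643 − 1.5·(1243/6) = 332.25.
Government outlay = subsidy × quantity = 167 × 332.25 = 55485.75.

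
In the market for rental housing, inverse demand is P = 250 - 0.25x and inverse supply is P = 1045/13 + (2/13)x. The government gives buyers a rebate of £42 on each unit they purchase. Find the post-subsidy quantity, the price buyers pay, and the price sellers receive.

Pre-subsidy: 250 - 0.25x = 1045/13 + (2/13)x gives x* = 420 and P* = 145.
With the rebate, buyers effectively pay Pb = Ps − 42, where Ps is the price sellers receive.
On the curves, Pb = 250 - 0.25x and Ps = 1045/13 + (2/13)x; the wedge Ps − Pb = 42 gives 1045/13 + (2/13)x − (250 - 0.25x) = 42, so x' = 524.
Then Pb = 250 − 0.25·524 = 119 and Ps = 1045/13 + (2/13)·524 = 161.

x' = 524; buyers pay £119; sellers receive £161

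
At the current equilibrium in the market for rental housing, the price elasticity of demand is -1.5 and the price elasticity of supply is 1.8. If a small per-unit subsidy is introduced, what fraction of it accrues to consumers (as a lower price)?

Consumer share = 6/11

For a small subsidy around the equilibrium, the benefit split depends on the relative slopes, which at a point are proportional to the elasticities.
Buyer share = εs/(εs + |εd|) = 1.8/(1.8 + 1.5) = 6/11; seller share = |εd|/(εs + |εd|) = 5/11.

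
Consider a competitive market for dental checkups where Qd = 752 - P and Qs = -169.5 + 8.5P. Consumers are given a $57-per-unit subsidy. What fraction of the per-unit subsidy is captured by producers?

Producer share = 2/19

Pre-subsidy: 752 - P = -169.5 + 8.5P gives P* = 97, Q* = 655.
With the rebate, buyers effectively pay Pb = Ps − 57, where Ps is the price sellers receive.
Demand in terms of Ps becomes Qd = 752 − 1(Ps − 57) = 809 - Ps. Setting this equal to supply: 809 - Ps = -169.5 + 8.5Ps, so Ps = 103.
Buyers pay Pb = 103 − 57 = 46; Q' = -169.5 + 8.5·103 = 706.
Buyers' price falls by P* − Pb = 97 − 46 = 51; sellers' price rises by Ps − P* = 103 − 97 = 6.
So producers capture 6/57 = 2/19 of each unit of subsidy.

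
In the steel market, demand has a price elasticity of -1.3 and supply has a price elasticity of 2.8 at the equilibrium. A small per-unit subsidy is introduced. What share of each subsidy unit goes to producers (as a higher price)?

Producer share = 13/41

For a small subsidy around the equilibrium, the benefit split depends on the relative slopes, which at a point are proportional to the elasticities.
Buyer share = εs/(εs + |εd|) = 2.8/(2.8 + 1.3) = 28/41; seller share = |εd|/(εs + |εd|) = 13/41.
So producers capture 13/41 of the subsidy.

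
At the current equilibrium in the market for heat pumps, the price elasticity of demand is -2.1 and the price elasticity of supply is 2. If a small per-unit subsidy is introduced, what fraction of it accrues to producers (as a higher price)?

For a small subsidy around the equilibrium, the benefit split depends on the relative slopes, which at a point are proportional to the elasticities.
Buyer share = εs/(εs + |εd|) = 2/(2 + 2.1) = 20/41; seller share = |εd|/(εs + |εd|) = 21/41.
So producers capture 21/41 of the subsidy.

Producer share = 21/41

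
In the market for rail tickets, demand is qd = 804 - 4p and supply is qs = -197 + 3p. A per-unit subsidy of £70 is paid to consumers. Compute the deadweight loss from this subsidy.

Deadweight loss = £4200

Pre-subsidy: 804 - 4p = -197 + 3p gives p* = 143, q* = 232.
With the rebate, buyers effectively pay pb = ps − 70, where ps is the price sellers receive.
Demand in terms of ps becomes qd = 804 − 4(ps − 70) = 1084 - 4ps. Setting this equal to supply: 1084 - 4ps = -197 + 3ps, so ps = 183.
Buyers pay pb = 183 − 70 = 113; q' = -197 + 3·183 = 352.
The subsidy expands output by 352 − 232 = 120 past the efficient level; on those units the gap between marginal cost and willingness to pay runs from 0 up to 70.
DWL = ½ × 70 × 120 = 4200.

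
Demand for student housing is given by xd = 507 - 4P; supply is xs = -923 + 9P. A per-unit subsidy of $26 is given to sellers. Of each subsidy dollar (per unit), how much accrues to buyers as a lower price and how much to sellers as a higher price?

Pre-subsidy: 507 - 4P = -923 + 9P gives P* = 110, x* = 67.
With the subsidy, sellers receive Ps = Pb + 26 for each unit, where Pb is the price buyers pay.
Supply in terms of Pb becomes xs = -923 + 9(Pb + 26) = -689 + 9Pb. Setting this equal to demand: 507 - 4Pb = -689 + 9Pb, so Pb = 92.
Sellers receive Ps = 92 + 26 = 118; x' = 507 − 4·92 = 139.
Buyers' price falls by P* − Pb = 110 − 92 = 18; sellers' price rises by Ps − P* = 118 − 110 = 8.

Buyers gain $18 per unit; sellers gain $8 per unit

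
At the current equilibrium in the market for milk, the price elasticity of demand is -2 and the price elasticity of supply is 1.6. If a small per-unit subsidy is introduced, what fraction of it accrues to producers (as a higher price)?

For a small subsidy around the equilibrium, the benefit split depends on the relative slopes, which at a point are proportional to the elasticities.
Buyer share = εs/(εs + |εd|) = 1.6/(1.6 + 2) = 4/9; seller share = |εd|/(εs + |εd|) = 5/9.
So producers capture 5/9 of the subsidy.

Producer share = 5/9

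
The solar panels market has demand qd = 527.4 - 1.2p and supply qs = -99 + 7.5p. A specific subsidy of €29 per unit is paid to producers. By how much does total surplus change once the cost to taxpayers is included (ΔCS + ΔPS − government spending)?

Net change in total surplus = -€435

Pre-subsidy: 527.4 - 1.2p = -99 + 7.5p gives p* = 72, q* = 441.
With the subsidy, sellers receive ps = pb + 29 for each unit, where pb is the price buyers pay.
Supply in terms of pb becomes qs = -99 + 7.5(pb + 29) = 118.5 + 7.5pb. Setting this equal to demand: 527.4 - 1.2pb = 118.5 + 7.5pb, so pb = 47.
Sellers receive ps = 47 + 29 = 76; q' = 527.4 − 1.2·47 = 471.
ΔCS = ½(441 + 471)(72 − 47) = 11400; ΔPS = ½(441 + 471)(76 − 72) = 1824.
Government spending = 29 × 471 = 13659.
Net change = 11400 + 1824 − 13659 = -435. The loss equals the DWL triangle ½·29·30.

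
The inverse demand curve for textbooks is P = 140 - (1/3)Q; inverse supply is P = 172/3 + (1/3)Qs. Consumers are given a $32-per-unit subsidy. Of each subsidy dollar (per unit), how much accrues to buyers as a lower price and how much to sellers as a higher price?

Buyers gain $16 per unit; sellers gain $16 per unit

Pre-subsidy: 140 - (1/3)Q = 172/3 + (1/3)Q gives Q* = 124 and P* = 296/3.
With the rebate, buyers effectively pay Pb = Ps − 32, where Ps is the price sellers receive.
On the curves, Pb = 140 - (1/3)Q and Ps = 172/3 + (1/3)Q; the wedge Ps − Pb = 32 gives 172/3 + (1/3)Q − (140 - (1/3)Q) = 32, so Q' = 172.
Then Pb = 140 − (1/3)·172 = 248/3 and Ps = 172/3 + (1/3)·172 = 344/3.
Buyers' price falls by P* − Pb = 296/3 − 248/3 = 16; sellers' price rises by Ps − P* = 344/3 − 296/3 = 16.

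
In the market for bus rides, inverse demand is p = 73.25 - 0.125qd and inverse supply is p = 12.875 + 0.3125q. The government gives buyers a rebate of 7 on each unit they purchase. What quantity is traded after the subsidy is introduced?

Pre-subsidy: 73.25 - 0.125q = 12.875 + 0.3125q gives q* = 138 and p* = 56.
With the rebate, buyers effectively pay pb = ps − 7, where ps is the price sellers receive.
On the curves, pb = 73.25 - 0.125q and ps = 12.875 + 0.3125q; the wedge ps − pb = 7 gives 12.875 + 0.3125q − (73.25 - 0.125q) = 7, so q' = 154.
Then pb = 73.25 − 0.125·154 = 54 and ps = 12.875 + 0.3125·154 = 61.

q' = 154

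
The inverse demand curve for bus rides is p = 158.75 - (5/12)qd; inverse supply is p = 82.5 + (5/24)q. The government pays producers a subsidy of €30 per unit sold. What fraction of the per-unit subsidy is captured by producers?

Producer share = 1/3

Pre-subsidy: 158.75 - (5/12)q = 82.5 + (5/24)q gives q* = 122 and p* = 1295/12.
With the subsidy, sellers receive ps = pb + 30 for each unit, where pb is the price buyers pay.
On the curves, pb = 158.75 - (5/12)q and ps = 82.5 + (5/24)q; the wedge ps − pb = 30 gives 82.5 + (5/24)q − (158.75 - (5/12)q) = 30, so q' = 170.
Then pb = 158.75 − (5/12)·170 = 1055/12 and ps = 82.5 + (5/24)·170 = 1415/12.
Buyers' price falls by p* − pb = 1295/12 − 1055/12 = 20; sellers' price rises by ps − p* = 1415/12 − 1295/12 = 10.
So producers capture 10/30 = 1/3 of each unit of subsidy.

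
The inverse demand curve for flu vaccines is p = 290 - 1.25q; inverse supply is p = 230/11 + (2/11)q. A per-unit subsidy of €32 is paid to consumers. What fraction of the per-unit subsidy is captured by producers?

Pre-subsidy: 290 - 1.25q = 230/11 + (2/11)q gives q* = 11840/63 and p* = 3470/63.
With the rebate, buyers effectively pay pb = ps − 32, where ps is the price sellers receive.
On the curves, pb = 290 - 1.25q and ps = 230/11 + (2/11)q; the wedge ps − pb = 32 gives 230/11 + (2/11)q − (290 - 1.25q) = 32, so q' = 1472/7.
Then pb = 290 − 1.25·(1472/7) = 190/7 and ps = 230/11 + (2/11)·(1472/7) = 414/7.
Buyers' price falls by p* − pb = 3470/63 − 190/7 = 1760/63; sellers' price rises by ps − p* = 414/7 − 3470/63 = 256/63.
So producers capture (256/63)/32 = 8/63 of each unit of subsidy.

Producer share = 8/63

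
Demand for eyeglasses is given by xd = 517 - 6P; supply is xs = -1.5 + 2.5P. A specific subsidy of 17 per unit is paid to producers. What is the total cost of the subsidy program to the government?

Pre-subsidy: 517 - 6P = -1.5 + 2.5P gives P* = 61, x* = 151.
With the subsidy, sellers receive Ps = Pb + 17 for each unit, where Pb is the price buyers pay.
Supply in terms of Pb becomes xs = -1.5 + 2.5(Pb + 17) = 41 + 2.5Pb. Setting this equal to demand: 517 - 6Pb = 41 + 2.5Pb, so Pb = 56.
Sellers receive Ps = 56 + 17 = 73; x' = 517 − 6·56 = 181.
Government outlay = subsidy × quantity = 17 × 181 = 3077.

Government cost = 3077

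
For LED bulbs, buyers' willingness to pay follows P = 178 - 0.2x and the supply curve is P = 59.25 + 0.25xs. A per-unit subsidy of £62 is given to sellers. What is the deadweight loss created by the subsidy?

Pre-subsidy: 178 - 0.2x = 59.25 + 0.25x gives x* = 2375/9 and P* = 1127/9.
With the subsidy, sellers receive Ps = Pb + 62 for each unit, where Pb is the price buyers pay.
On the curves, Pb = 178 - 0.2x and Ps = 59.25 + 0.25x; the wedge Ps − Pb = 62 gives 59.25 + 0.25x − (178 - 0.2x) = 62, so x' = 1205/3.
Then Pb = 178 − 0.2·(1205/3) = 293/3 and Ps = 59.25 + 0.25·(1205/3) = 479/3.
The subsidy expands output by 1205/3 − 2375/9 = 1240/9 past the efficient level; on those units the gap between marginal cost and willingness to pay runs from 0 up to 62.
DWL = ½ × 62 × 1240/9 = 38440/9.

Deadweight loss = 38440/9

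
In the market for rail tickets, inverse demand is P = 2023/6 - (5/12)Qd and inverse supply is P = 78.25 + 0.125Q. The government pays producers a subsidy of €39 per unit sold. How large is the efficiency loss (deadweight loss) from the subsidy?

Pre-subsidy: 2023/6 - (5/12)Q = 78.25 + 0.125Q gives Q* = 478 and P* = 138.
With the subsidy, sellers receive Ps = Pb + 39 for each unit, where Pb is the price buyers pay.
On the curves, Pb = 2023/6 - (5/12)Q and Ps = 78.25 + 0.125Q; the wedge Ps − Pb = 39 gives 78.25 + 0.125Q − (2023/6 - (5/12)Q) = 39, so Q' = 550.
Then Pb = 2023/6 − (5/12)·550 = 108 and Ps = 78.25 + 0.125·550 = 147.
The subsidy expands output by 550 − 478 = 72 past the efficient level; on those units the gap between marginal cost and willingness to pay runs from 0 up to 39.
DWL = ½ × 39 × 72 = 1404.

Deadweight loss = €1404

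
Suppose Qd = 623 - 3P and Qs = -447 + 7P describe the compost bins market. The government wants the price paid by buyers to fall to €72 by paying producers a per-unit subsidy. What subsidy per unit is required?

Required subsidy s = €50 per unit

At a buyer price of 72, quantity demanded is 623 − 3·72 = 407.
Sellers supply 407 only when they receive Ps with -447 + 7·Ps = 407, i.e. Ps = 122.
s = Ps − Pb = 122 − 72 = 50.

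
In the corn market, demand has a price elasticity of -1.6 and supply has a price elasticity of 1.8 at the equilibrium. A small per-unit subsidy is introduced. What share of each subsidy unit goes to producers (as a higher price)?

Producer share = 8/17

For a small subsidy around the equilibrium, the benefit split depends on the relative slopes, which at a point are proportional to the elasticities.
Buyer share = εs/(εs + |εd|) = 1.8/(1.8 + 1.6) = 9/17; seller share = |εd|/(εs + |εd|) = 8/17.
So producers capture 8/17 of the subsidy.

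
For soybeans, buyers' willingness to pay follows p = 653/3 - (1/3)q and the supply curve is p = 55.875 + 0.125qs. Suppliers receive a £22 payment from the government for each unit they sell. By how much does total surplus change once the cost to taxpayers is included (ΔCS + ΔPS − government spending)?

Net change in total surplus = -£528

Pre-subsidy: 653/3 - (1/3)q = 55.875 + 0.125q gives q* = 353 and p* = 100.
With the subsidy, sellers receive ps = pb + 22 for each unit, where pb is the price buyers pay.
On the curves, pb = 653/3 - (1/3)q and ps = 55.875 + 0.125q; the wedge ps − pb = 22 gives 55.875 + 0.125q − (653/3 - (1/3)q) = 22, so q' = 401.
Then pb = 653/3 − (1/3)·401 = 84 and ps = 55.875 + 0.125·401 = 106.
ΔCS = ½(353 + 401)(100 − 84) = 6032; ΔPS = ½(353 + 401)(106 − 100) = 2262.
Government spending = 22 × 401 = 8822.
Net change = 6032 + 2262 − 8822 = -528. The loss equals the DWL triangle ½·22·48.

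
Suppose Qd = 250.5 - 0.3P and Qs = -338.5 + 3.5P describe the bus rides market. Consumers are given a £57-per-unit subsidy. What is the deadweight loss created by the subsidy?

Deadweight loss = £448.875

Pre-subsidy: 250.5 - 0.3P = -338.5 + 3.5P gives P* = 155, Q* = 204.
With the rebate, buyers effectively pay Pb = Ps − 57, where Ps is the price sellers receive.
Demand in terms of Ps becomes Qd = 250.5 − 0.3(Ps − 57) = 267.6 - 0.3Ps. Setting this equal to supply: 267.6 - 0.3Ps = -338.5 + 3.5Ps, so Ps = 159.5.
Buyers pay Pb = 159.5 − 57 = 102.5; Q' = -338.5 + 3.5·159.5 = 219.75.
The subsidy expands output by 219.75 − 204 = 15.75 past the efficient level; on those units the gap between marginal cost and willingness to pay runs from 0 up to 57.
DWL = ½ × 57 × 15.75 = 448.875.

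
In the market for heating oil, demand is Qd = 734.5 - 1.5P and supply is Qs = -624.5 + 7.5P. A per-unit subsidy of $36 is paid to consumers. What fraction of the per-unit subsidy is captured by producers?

Pre-subsidy: 734.5 - 1.5P = -624.5 + 7.5P gives P* = 151, Q* = 508.
With the rebate, buyers effectively pay Pb = Ps − 36, where Ps is the price sellers receive.
Demand in terms of Ps becomes Qd = 734.5 − 1.5(Ps − 36) = 788.5 - 1.5Ps. Setting this equal to supply: 788.5 - 1.5Ps = -624.5 + 7.5Ps, so Ps = 157.
Buyers pay Pb = 157 − 36 = 121; Q' = -624.5 + 7.5·157 = 553.
Buyers' price falls by P* − Pb = 151 − 121 = 30; sellers' price rises by Ps − P* = 157 − 151 = 6.
So producers capture 6/36 = 1/6 of each unit of subsidy.

Producer share = 1/6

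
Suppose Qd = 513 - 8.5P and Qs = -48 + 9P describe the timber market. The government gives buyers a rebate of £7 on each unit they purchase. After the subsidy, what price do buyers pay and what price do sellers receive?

Buyers pay 996/35; sellers receive 1241/35

Pre-subsidy: 513 - 8.5P = -48 + 9P gives P* = 1122/35, Q* = 8418/35.
With the rebate, buyers effectively pay Pb = Ps − 7, where Ps is the price sellers receive.
Demand in terms of Ps becomes Qd = 513 − 8.5(Ps − 7) = 572.5 - 8.5Ps. Setting this equal to supply: 572.5 - 8.5Ps = -48 + 9Ps, so Ps = 1241/35.
Buyers pay Pb = 1241/35 − 7 = 996/35; Q' = -48 + 9·(1241/35) = 9489/35.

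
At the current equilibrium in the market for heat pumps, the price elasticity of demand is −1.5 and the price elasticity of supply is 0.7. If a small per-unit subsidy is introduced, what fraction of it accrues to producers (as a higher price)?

Producer share = 15/22

For a small subsidy around the equilibrium, the benefit split depends on the relative slopes, which at a point are proportional to the elasticities.
Buyer share = εs/(εs + |εd|) = 0.7/(0.7 + 1.5) = 7/22; seller share = |εd|/(εs + |εd|) = 15/22.
So producers capture 15/22 of the subsidy.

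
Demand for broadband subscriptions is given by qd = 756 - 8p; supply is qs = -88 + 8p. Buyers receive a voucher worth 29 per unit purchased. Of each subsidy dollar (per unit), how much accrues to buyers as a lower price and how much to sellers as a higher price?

Buyers gain 14.5 per unit; sellers gain 14.5 per unit

Pre-subsidy: 756 - 8p = -88 + 8p gives p* = 52.75, q* = 334.
With the rebate, buyers effectively pay pb = ps − 29, where ps is the price sellers receive.
Demand in terms of ps becomes qd = 756 − 8(ps − 29) = 988 - 8ps. Setting this equal to supply: 988 - 8ps = -88 + 8ps, so ps = 67.25.
Buyers pay pb = 67.25 − 29 = 38.25; q' = -88 + 8·67.25 = 450.
Buyers' price falls by p* − pb = 52.75 − 38.25 = 14.5; sellers' price rises by ps − p* = 67.25 − 52.75 = 14.5.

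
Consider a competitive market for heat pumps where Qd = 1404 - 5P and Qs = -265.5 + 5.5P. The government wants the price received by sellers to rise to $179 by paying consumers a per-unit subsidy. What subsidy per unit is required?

At a seller price of 179, quantity supplied is -265.5 + 5.5·179 = 719.
Buyers absorb 719 only when they pay Pb with 1404 − 5·Pb = 719, i.e. Pb = 137.
s = Ps − Pb = 179 − 137 = 42.

Required subsidy s = $42 per unit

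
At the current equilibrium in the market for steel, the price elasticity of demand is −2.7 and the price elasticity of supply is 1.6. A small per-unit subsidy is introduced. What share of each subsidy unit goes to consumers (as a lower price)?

Consumer share = 16/43

For a small subsidy around the equilibrium, the benefit split depends on the relative slopes, which at a point are proportional to the elasticities.
Buyer share = εs/(εs + |εd|) = 1.6/(1.6 + 2.7) = 16/43; seller share = |εd|/(εs + |εd|) = 27/43.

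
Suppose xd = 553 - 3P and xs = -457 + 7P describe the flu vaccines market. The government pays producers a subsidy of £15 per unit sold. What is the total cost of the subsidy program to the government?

Government cost = £4222.5

Pre-subsidy: 553 - 3P = -457 + 7P gives P* = 101, x* = 250.
With the subsidy, sellers receive Ps = Pb + 15 for each unit, where Pb is the price buyers pay.
Supply in terms of Pb becomes xs = -457 + 7(Pb + 15) = -352 + 7Pb. Setting this equal to demand: 553 - 3Pb = -352 + 7Pb, so Pb = 90.5.
Sellers receive Ps = 90.5 + 15 = 105.5; x' = 553 − 3·90.5 = 281.5.
Government outlay = subsidy × quantity = 15 × 281.5 = 4222.5.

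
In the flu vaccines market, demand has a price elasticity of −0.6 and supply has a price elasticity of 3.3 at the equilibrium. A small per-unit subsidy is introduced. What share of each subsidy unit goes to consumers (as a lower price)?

Consumer share = 11/13

For a small subsidy around the equilibrium, the benefit split depends on the relative slopes, which at a point are proportional to the elasticities.
Buyer share = εs/(εs + |εd|) = 3.3/(3.3 + 0.6) = 11/13; seller share = |εd|/(εs + |εd|) = 2/13.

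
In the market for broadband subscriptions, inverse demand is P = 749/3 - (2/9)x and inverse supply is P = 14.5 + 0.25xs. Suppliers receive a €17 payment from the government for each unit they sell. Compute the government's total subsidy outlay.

Government cost = €9078

Pre-subsidy: 749/3 - (2/9)x = 14.5 + 0.25x gives x* = 498 and P* = 139.
With the subsidy, sellers receive Ps = Pb + 17 for each unit, where Pb is the price buyers pay.
On the curves, Pb = 749/3 - (2/9)x and Ps = 14.5 + 0.25x; the wedge Ps − Pb = 17 gives 14.5 + 0.25x − (749/3 - (2/9)x) = 17, so x' = 534.
Then Pb = 749/3 − (2/9)·534 = 131 and Ps = 14.5 + 0.25·534 = 148.
Government outlay = subsidy × quantity = 17 × 534 = 9078.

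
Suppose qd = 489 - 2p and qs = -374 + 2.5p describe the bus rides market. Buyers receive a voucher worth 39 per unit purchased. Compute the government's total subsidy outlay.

Government cost = 17407/3

Pre-subsidy: 489 - 2p = -374 + 2.5p gives p* = 1726/9, q* = 949/9.
With the rebate, buyers effectively pay pb = ps − 39, where ps is the price sellers receive.
Demand in terms of ps becomes qd = 489 − 2(ps − 39) = 567 - 2ps. Setting this equal to supply: 567 - 2ps = -374 + 2.5ps, so ps = 1882/9.
Buyers pay pb = 1882/9 − 39 = 1531/9; q' = -374 + 2.5·(1882/9) = 1339/9.
Government outlay = subsidy × quantity = 39 × 1339/9 = 17407/3.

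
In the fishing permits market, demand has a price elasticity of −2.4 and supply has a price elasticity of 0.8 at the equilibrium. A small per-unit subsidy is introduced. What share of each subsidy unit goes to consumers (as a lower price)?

For a small subsidy around the equilibrium, the benefit split depends on the relative slopes, which at a point are proportional to the elasticities.
Buyer share = εs/(εs + |εd|) = 0.8/(0.8 + 2.4) = 0.25; seller share = |εd|/(εs + |εd|) = 0.75.

Consumer share = 0.25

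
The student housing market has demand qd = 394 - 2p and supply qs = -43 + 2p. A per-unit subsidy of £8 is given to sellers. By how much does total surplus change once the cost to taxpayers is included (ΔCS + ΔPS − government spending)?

Pre-subsidy: 394 - 2p = -43 + 2p gives p* = 109.25, q* = 175.5.
With the subsidy, sellers receive ps = pb + 8 for each unit, where pb is the price buyers pay.
Supply in terms of pb becomes qs = -43 + 2(pb + 8) = -27 + 2pb. Setting this equal to demand: 394 - 2pb = -27 + 2pb, so pb = 105.25.
Sellers receive ps = 105.25 + 8 = 113.25; q' = 394 − 2·105.25 = 183.5.
ΔCS = ½(175.5 + 183.5)(109.25 − 105.25) = 718; ΔPS = ½(175.5 + 183.5)(113.25 − 109.25) = 718.
Government spending = 8 × 183.5 = 1468.
Net change = 718 + 718 − 1468 = -32. The loss equals the DWL triangle ½·8·8.

Net change in total surplus = -£32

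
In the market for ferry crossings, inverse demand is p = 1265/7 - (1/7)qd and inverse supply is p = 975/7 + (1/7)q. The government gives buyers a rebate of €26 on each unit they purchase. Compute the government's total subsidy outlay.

Government cost = €6136

Pre-subsidy: 1265/7 - (1/7)q = 975/7 + (1/7)q gives q* = 145 and p* = 160.
With the rebate, buyers effectively pay pb = ps − 26, where ps is the price sellers receive.
On the curves, pb = 1265/7 - (1/7)q and ps = 975/7 + (1/7)q; the wedge ps − pb = 26 gives 975/7 + (1/7)q − (1265/7 - (1/7)q) = 26, so q' = 236.
Then pb = 1265/7 − (1/7)·236 = 147 and ps = 975/7 + (1/7)·236 = 173.
Government outlay = subsidy × quantity = 26 × 236 = 6136.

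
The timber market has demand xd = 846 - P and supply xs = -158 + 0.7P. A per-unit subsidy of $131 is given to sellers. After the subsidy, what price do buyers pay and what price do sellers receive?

Buyers pay 9123/17; sellers receive 11350/17

Pre-subsidy: 846 - P = -158 + 0.7P gives P* = 10040/17, x* = 4342/17.
With the subsidy, sellers receive Ps = Pb + 131 for each unit, where Pb is the price buyers pay.
Supply in terms of Pb becomes xs = -158 + 0.7(Pb + 131) = -66.3 + 0.7Pb. Setting this equal to demand: 846 - Pb = -66.3 + 0.7Pb, so Pb = 9123/17.
Sellers receive Ps = 9123/17 + 131 = 11350/17; x' = 846 − 1·(9123/17) = 5259/17.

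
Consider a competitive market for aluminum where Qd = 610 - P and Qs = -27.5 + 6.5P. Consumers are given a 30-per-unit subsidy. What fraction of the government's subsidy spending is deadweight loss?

DWL / government spending = 13/551

Pre-subsidy: 610 - P = -27.5 + 6.5P gives P* = 85, Q* = 525.
With the rebate, buyers effectively pay Pb = Ps − 30, where Ps is the price sellers receive.
Demand in terms of Ps becomes Qd = 610 − 1(Ps − 30) = 640 - Ps. Setting this equal to supply: 640 - Ps = -27.5 + 6.5Ps, so Ps = 89.
Buyers pay Pb = 89 − 30 = 59; Q' = -27.5 + 6.5·89 = 551.
ΔCS = ½(525 + 551)(85 − 59) = 13988; ΔPS = ½(525 + 551)(89 − 85) = 2152.
Government spending = 30 × 551 = 16530.
DWL = ½ × 30 × (551 − 525) = 390; fraction = 390 / 16530 = 13/551.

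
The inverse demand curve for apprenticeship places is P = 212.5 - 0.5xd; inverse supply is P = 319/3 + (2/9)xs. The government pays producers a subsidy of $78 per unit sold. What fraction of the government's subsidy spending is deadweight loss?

Pre-subsidy: 212.5 - 0.5x = 319/3 + (2/9)x gives x* = 147 and P* = 139.
With the subsidy, sellers receive Ps = Pb + 78 for each unit, where Pb is the price buyers pay.
On the curves, Pb = 212.5 - 0.5x and Ps = 319/3 + (2/9)x; the wedge Ps − Pb = 78 gives 319/3 + (2/9)x − (212.5 - 0.5x) = 78, so x' = 255.
Then Pb = 212.5 − 0.5·255 = 85 and Ps = 319/3 + (2/9)·255 = 163.
ΔCS = ½(147 + 255)(139 − 85) = 10854; ΔPS = ½(147 + 255)(163 − 139) = 4824.
Government spending = 78 × 255 = 19890.
DWL = ½ × 78 × (255 − 147) = 4212; fraction = 4212 / 19890 = 18/85.

DWL / government spending = 18/85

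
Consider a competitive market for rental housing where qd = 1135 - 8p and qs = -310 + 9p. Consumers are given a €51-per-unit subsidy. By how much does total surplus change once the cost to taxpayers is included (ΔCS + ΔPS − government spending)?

Pre-subsidy: 1135 - 8p = -310 + 9p gives p* = 85, q* = 455.
With the rebate, buyers effectively pay pb = ps − 51, where ps is the price sellers receive.
Demand in terms of ps becomes qd = 1135 − 8(ps − 51) = 1543 - 8ps. Setting this equal to supply: 1543 - 8ps = -310 + 9ps, so ps = 109.
Buyers pay pb = 109 − 51 = 58; q' = -310 + 9·109 = 671.
ΔCS = ½(455 + 671)(85 − 58) = 15201; ΔPS = ½(455 + 671)(109 − 85) = 13512.
Government spending = 51 × 671 = 34221.
Net change = 15201 + 13512 − 34221 = -5508. The loss equals the DWL triangle ½·51·216.

Net change in total surplus = -€5508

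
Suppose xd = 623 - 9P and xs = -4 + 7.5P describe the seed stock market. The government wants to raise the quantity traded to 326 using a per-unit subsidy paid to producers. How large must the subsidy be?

Required subsidy s = 11 per unit

At x = 326, invert demand for the buyer price: Pb = (623 − 326)/9 = 33; invert supply for the seller price: Ps = (326 − (-4))/7.5 = 44.
The subsidy must fill the gap: s = Ps − Pb = 44 − 33 = 11.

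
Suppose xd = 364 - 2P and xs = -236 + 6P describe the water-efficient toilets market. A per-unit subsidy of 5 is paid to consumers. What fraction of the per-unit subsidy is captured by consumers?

Consumer share = 0.75

Pre-subsidy: 364 - 2P = -236 + 6P gives P* = 75, x* = 214.
With the rebate, buyers effectively pay Pb = Ps − 5, where Ps is the price sellers receive.
Demand in terms of Ps becomes xd = 364 − 2(Ps − 5) = 374 - 2Ps. Setting this equal to supply: 374 - 2Ps = -236 + 6Ps, so Ps = 76.25.
Buyers pay Pb = 76.25 − 5 = 71.25; x' = -236 + 6·76.25 = 221.5.
Buyers' price falls by P* − Pb = 75 − 71.25 = 3.75; sellers' price rises by Ps − P* = 76.25 − 75 = 1.25.
So consumers capture 3.75/5 = 0.75 of each unit of subsidy.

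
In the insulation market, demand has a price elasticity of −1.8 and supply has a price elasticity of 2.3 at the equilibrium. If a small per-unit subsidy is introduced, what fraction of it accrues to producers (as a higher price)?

For a small subsidy around the equilibrium, the benefit split depends on the relative slopes, which at a point are proportional to the elasticities.
Buyer share = εs/(εs + |εd|) = 2.3/(2.3 + 1.8) = 23/41; seller share = |εd|/(εs + |εd|) = 18/41.
So producers capture 18/41 of the subsidy.

Producer share = 18/41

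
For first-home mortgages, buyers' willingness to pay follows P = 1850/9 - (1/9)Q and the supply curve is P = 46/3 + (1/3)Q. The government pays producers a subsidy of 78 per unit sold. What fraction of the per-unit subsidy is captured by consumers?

Pre-subsidy: 1850/9 - (1/9)Q = 46/3 + (1/3)Q gives Q* = 428 and P* = 158.
With the subsidy, sellers receive Ps = Pb + 78 for each unit, where Pb is the price buyers pay.
On the curves, Pb = 1850/9 - (1/9)Q and Ps = 46/3 + (1/3)Q; the wedge Ps − Pb = 78 gives 46/3 + (1/3)Q − (1850/9 - (1/9)Q) = 78, so Q' = 603.5.
Then Pb = 1850/9 − (1/9)·603.5 = 138.5 and Ps = 46/3 + (1/3)·603.5 = 216.5.
Buyers' price falls by P* − Pb = 158 − 138.5 = 19.5; sellers' price rises by Ps − P* = 216.5 − 158 = 58.5.
So consumers capture 19.5/78 = 0.25 of each unit of subsidy.

Consumer share = 0.25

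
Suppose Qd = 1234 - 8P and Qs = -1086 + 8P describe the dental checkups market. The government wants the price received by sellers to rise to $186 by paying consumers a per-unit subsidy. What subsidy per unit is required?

At a seller price of 186, quantity supplied is -1086 + 8·186 = 402.
Buyers absorb 402 only when they pay Pb with 1234 − 8·Pb = 402, i.e. Pb = 104.
s = Ps − Pb = 186 − 104 = 82.

Required subsidy s = $82 per unit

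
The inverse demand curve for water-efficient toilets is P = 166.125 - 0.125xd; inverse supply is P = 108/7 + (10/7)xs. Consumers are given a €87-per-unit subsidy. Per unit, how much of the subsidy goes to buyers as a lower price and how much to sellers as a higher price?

Pre-subsidy: 166.125 - 0.125x = 108/7 + (10/7)x gives x* = 97 and P* = 154.
With the rebate, buyers effectively pay Pb = Ps − 87, where Ps is the price sellers receive.
On the curves, Pb = 166.125 - 0.125x and Ps = 108/7 + (10/7)x; the wedge Ps − Pb = 87 gives 108/7 + (10/7)x − (166.125 - 0.125x) = 87, so x' = 153.
Then Pb = 166.125 − 0.125·153 = 147 and Ps = 108/7 + (10/7)·153 = 234.
Buyers' price falls by P* − Pb = 154 − 147 = 7; sellers' price rises by Ps − P* = 234 − 154 = 80.

Buyers gain €7 per unit; sellers gain €80 per unit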